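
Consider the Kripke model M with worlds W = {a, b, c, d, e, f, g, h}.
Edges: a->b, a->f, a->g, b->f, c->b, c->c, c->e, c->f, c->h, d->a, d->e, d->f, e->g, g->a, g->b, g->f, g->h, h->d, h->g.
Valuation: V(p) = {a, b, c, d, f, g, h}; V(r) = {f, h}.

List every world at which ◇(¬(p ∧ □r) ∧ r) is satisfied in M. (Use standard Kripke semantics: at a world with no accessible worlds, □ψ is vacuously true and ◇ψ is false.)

Let φ = ◇(¬(p ∧ □r) ∧ r). Evaluate φ at each world:
  a (successors {b, f, g}): φ is false.
  b (successors {f}): φ is false.
  c (successors {b, c, e, f, h}): φ is true.
  d (successors {a, e, f}): φ is false.
  e (successors {g}): φ is false.
  f (successors ∅): φ is false.
  g (successors {a, b, f, h}): φ is true.
  h (successors {d, g}): φ is false.
For instance, at b:
  At b: ◇(¬(p ∧ □r) ∧ r) requires ¬(p ∧ □r) ∧ r at some successor in {f}.
    At f: ¬(p ∧ □r) ∧ r is false.
  So ◇(¬(p ∧ □r) ∧ r) is false at b.
Satisfying worlds: {c, g}

c, g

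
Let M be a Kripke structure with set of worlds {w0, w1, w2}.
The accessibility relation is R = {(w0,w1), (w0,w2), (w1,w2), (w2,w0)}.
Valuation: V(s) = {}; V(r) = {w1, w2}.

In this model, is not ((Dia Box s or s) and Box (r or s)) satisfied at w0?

At w0: (Dia Box s or s) and Box (r or s) is false, so not ((Dia Box s or s) and Box (r or s)) is true.
  At w0: Dia Box s or s is false, Box (r or s) is true, so (Dia Box s or s) and Box (r or s) is false.
    At w0: Dia Box s is false, s is false, so Dia Box s or s is false.
      At w0: Dia Box s requires Box s at some successor in {w1, w2}.
        At w1: Box s is false.
        At w2: Box s is false.
      So Dia Box s is false at w0.
    At w0: Box (r or s) requires r or s at every successor {w1, w2}.
      At w1: r or s is true.
      At w2: r or s is true.
    So Box (r or s) is true at w0.

Yes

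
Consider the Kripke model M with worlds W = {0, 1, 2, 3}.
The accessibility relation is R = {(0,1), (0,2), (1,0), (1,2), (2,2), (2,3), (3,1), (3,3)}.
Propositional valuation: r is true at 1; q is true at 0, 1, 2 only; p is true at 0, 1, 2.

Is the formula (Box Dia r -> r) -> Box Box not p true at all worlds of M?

Let φ = (Box Dia r -> r) -> Box Box not p. Evaluate φ at each world:
  0 (successors {1, 2}): φ is false.
  1 (successors {0, 2}): φ is false.
  2 (successors {2, 3}): φ is false.
  3 (successors {1, 3}): φ is false.
Detail at 0 (counterexample):
  At 0: Box Dia r -> r is true, Box Box not p is false, so (Box Dia r -> r) -> Box Box not p is false.
    At 0: Box Dia r is false, r is false, so Box Dia r -> r is true.
      At 0: Box Dia r requires Dia r at every successor {1, 2}.
        Dia r fails at 1, so Box Dia r is false at 0.
    At 0: Box Box not p requires Box not p at every successor {1, 2}.
      Box not p fails at 1, so Box Box not p is false at 0.

No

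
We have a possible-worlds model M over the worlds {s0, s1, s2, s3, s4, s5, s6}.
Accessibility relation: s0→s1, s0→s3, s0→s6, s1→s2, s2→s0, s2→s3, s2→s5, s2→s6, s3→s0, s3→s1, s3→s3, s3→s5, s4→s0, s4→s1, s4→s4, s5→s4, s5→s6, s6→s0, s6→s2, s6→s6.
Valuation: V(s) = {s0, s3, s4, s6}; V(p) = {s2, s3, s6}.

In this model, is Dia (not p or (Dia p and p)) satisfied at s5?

Recall that Dia ψ holds at a world iff ψ holds at some accessible world.
At s5: Dia (not p or (Dia p and p)) requires not p or (Dia p and p) at some successor in {s4, s6}.
  not p or (Dia p and p) holds at s4, so Dia (not p or (Dia p and p)) is true at s5.
    At s4: not p is true, Dia p and p is false, so not p or (Dia p and p) is true.
      At s4: Dia p is false, p is false, so Dia p and p is false.

Yes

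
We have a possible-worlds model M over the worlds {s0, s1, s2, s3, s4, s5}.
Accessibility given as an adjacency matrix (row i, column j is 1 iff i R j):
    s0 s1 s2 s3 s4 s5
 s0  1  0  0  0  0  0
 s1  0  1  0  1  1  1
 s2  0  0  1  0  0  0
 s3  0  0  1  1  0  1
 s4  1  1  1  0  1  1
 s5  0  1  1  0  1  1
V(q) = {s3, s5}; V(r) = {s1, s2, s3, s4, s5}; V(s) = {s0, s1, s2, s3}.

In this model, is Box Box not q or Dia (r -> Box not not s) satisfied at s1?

At s1: Box Box not q is false, Dia (r -> Box not not s) is false, so Box Box not q or Dia (r -> Box not not s) is false.
  At s1: Box Box not q requires Box not q at every successor {s1, s3, s4, s5}.
    Box not q fails at s1, so Box Box not q is false at s1.
      At s1: Box not q requires not q at every successor {s1, s3, s4, s5}.
        not q fails at s3, so Box not q is false at s1.
  At s1: Dia (r -> Box not not s) requires r -> Box not not s at some successor in {s1, s3, s4, s5}.
    At s1: r -> Box not not s is false.
    At s3: r -> Box not not s is false.
    At s4: r -> Box not not s is false.
    At s5: r -> Box not not s is false.
  So Dia (r -> Box not not s) is false at s1.

No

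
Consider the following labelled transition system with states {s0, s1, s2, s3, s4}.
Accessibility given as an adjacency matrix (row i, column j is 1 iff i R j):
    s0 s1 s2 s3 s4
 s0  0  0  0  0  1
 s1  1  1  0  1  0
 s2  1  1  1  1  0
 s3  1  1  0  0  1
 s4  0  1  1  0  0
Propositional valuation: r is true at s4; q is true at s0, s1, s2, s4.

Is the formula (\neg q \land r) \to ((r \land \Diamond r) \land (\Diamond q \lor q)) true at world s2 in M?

At s2: \neg q \land r is false, (r \land \Diamond r) \land (\Diamond q \lor q) is false, so (\neg q \land r) \to ((r \land \Diamond r) \land (\Diamond q \lor q)) is true.
  At s2: r \land \Diamond r is false, \Diamond q \lor q is true, so (r \land \Diamond r) \land (\Diamond q \lor q) is false.
    At s2: r is false, \Diamond r is false, so r \land \Diamond r is false.
      At s2: \Diamond r requires r at some successor in {s0, s1, s2, s3}.
        At s0: r is false.
        At s1: r is false.
        At s2: r is false.
        At s3: r is false.
      So \Diamond r is false at s2.
    At s2: \Diamond q is true, q is true, so \Diamond q \lor q is true.
      At s2: \Diamond q requires q at some successor in {s0, s1, s2, s3}.
        q holds at s0, so \Diamond q is true at s2.

Yes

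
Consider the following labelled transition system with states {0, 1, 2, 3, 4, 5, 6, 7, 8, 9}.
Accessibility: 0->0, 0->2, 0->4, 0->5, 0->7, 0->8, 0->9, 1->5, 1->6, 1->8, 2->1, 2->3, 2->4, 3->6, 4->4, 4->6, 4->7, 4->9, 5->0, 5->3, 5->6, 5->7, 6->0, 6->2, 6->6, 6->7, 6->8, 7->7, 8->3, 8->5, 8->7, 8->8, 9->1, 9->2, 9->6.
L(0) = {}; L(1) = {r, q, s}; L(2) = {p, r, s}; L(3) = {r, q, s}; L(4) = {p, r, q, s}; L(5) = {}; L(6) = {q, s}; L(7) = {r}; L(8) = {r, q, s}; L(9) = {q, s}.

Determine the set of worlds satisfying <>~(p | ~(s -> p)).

Let φ = <>~(p | ~(s -> p)). Evaluate φ at each world:
  0 (successors {0, 2, 4, 5, 7, 8, 9}): φ is true.
  1 (successors {5, 6, 8}): φ is true.
  2 (successors {1, 3, 4}): φ is false.
  3 (successors {6}): φ is false.
  4 (successors {4, 6, 7, 9}): φ is true.
  5 (successors {0, 3, 6, 7}): φ is true.
  6 (successors {0, 2, 6, 7, 8}): φ is true.
  7 (successors {7}): φ is true.
  8 (successors {3, 5, 7, 8}): φ is true.
  9 (successors {1, 2, 6}): φ is false.
For instance, at 7:
  At 7: <>~(p | ~(s -> p)) requires ~(p | ~(s -> p)) at some successor in {7}.
    ~(p | ~(s -> p)) holds at 7, so <>~(p | ~(s -> p)) is true at 7.
Satisfying worlds: {0, 1, 4, 5, 6, 7, 8}

0, 1, 4, 5, 6, 7, 8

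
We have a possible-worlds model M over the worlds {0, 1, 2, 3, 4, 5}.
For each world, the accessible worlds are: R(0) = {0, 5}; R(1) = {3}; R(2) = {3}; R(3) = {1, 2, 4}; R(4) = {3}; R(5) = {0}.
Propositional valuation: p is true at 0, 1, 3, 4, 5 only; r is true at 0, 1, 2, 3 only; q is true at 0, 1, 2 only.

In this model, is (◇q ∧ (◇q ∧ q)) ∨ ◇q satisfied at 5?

Yes

At 5: ◇q ∧ (◇q ∧ q) is false, ◇q is true, so (◇q ∧ (◇q ∧ q)) ∨ ◇q is true.
  At 5: ◇q is true, ◇q ∧ q is false, so ◇q ∧ (◇q ∧ q) is false.
    At 5: ◇q requires q at some successor in {0}.
      q holds at 0, so ◇q is true at 5.
    At 5: ◇q is true, q is false, so ◇q ∧ q is false.
      At 5: ◇q requires q at some successor in {0}.
        q holds at 0, so ◇q is true at 5.
  At 5: ◇q requires q at some successor in {0}.
    q holds at 0, so ◇q is true at 5.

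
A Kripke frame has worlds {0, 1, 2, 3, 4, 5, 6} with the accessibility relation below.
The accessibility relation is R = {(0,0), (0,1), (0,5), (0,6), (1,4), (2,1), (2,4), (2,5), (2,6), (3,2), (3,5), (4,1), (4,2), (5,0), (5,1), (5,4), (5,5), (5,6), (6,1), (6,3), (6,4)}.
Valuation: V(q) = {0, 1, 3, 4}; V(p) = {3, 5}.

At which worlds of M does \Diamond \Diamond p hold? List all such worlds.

0, 2, 3, 4, 5, 6

Let φ = \Diamond \Diamond p. Evaluate φ at each world:
  0 (successors {0, 1, 5, 6}): φ is true.
  1 (successors {4}): φ is false.
  2 (successors {1, 4, 5, 6}): φ is true.
  3 (successors {2, 5}): φ is true.
  4 (successors {1, 2}): φ is true.
  5 (successors {0, 1, 4, 5, 6}): φ is true.
  6 (successors {1, 3, 4}): φ is true.
For instance, at 5:
  At 5: \Diamond \Diamond p requires \Diamond p at some successor in {0, 1, 4, 5, 6}.
    \Diamond p holds at 0, so \Diamond \Diamond p is true at 5.
      At 0: \Diamond p requires p at some successor in {0, 1, 5, 6}.
        p holds at 5, so \Diamond p is true at 0.
Satisfying worlds: {0, 2, 3, 4, 5, 6}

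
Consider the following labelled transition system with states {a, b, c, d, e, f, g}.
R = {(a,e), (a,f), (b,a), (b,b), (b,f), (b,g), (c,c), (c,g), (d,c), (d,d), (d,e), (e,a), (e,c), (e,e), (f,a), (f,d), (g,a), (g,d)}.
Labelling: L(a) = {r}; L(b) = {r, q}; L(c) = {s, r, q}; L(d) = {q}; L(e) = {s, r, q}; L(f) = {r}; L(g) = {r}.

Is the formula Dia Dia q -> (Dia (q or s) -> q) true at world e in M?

Yes

Recall that Dia ψ holds at a world iff ψ holds at some accessible world.
At e: Dia Dia q is true, Dia (q or s) -> q is true, so Dia Dia q -> (Dia (q or s) -> q) is true.
  At e: Dia Dia q requires Dia q at some successor in {a, c, e}.
    Dia q holds at a, so Dia Dia q is true at e.
      At a: Dia q requires q at some successor in {e, f}.
        q holds at e, so Dia q is true at a.
  At e: Dia (q or s) is true, q is true, so Dia (q or s) -> q is true.
    At e: Dia (q or s) requires q or s at some successor in {a, c, e}.
      q or s holds at c, so Dia (q or s) is true at e.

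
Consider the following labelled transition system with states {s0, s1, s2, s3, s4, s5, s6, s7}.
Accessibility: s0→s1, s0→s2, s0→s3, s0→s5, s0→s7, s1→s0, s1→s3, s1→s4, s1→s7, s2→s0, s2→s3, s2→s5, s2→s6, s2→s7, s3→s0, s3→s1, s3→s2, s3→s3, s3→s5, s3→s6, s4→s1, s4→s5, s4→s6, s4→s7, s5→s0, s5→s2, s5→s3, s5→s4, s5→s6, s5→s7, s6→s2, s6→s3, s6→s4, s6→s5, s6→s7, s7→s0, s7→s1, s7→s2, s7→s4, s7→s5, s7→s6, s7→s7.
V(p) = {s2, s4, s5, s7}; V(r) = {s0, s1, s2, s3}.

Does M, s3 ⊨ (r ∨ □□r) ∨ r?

Yes

Recall that □ψ holds at a world iff ψ holds at every accessible world, and ◇ψ holds iff ψ holds at some accessible world.
At s3: r ∨ □□r is true, r is true, so (r ∨ □□r) ∨ r is true.
  At s3: r is true, □□r is false, so r ∨ □□r is true.
    At s3: □□r requires □r at every successor {s0, s1, s2, s3, s5, s6}.
      □r fails at s0, so □□r is false at s3.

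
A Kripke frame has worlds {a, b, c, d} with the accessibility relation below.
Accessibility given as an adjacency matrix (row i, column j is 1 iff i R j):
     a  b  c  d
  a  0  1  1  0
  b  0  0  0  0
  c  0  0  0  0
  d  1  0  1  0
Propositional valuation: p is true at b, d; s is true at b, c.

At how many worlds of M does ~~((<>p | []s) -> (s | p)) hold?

3

Let φ = ~~((<>p | []s) -> (s | p)). Evaluate φ at each world:
  a (successors {b, c}): φ is false.
  b (successors ∅): φ is true.
  c (successors ∅): φ is true.
  d (successors {a, c}): φ is true.
For instance, at a:
  At a: ~((<>p | []s) -> (s | p)) is true, so ~~((<>p | []s) -> (s | p)) is false.
    At a: (<>p | []s) -> (s | p) is false, so ~((<>p | []s) -> (s | p)) is true.
      At a: <>p | []s is true, s | p is false, so (<>p | []s) -> (s | p) is false.
Satisfying worlds: {b, c, d}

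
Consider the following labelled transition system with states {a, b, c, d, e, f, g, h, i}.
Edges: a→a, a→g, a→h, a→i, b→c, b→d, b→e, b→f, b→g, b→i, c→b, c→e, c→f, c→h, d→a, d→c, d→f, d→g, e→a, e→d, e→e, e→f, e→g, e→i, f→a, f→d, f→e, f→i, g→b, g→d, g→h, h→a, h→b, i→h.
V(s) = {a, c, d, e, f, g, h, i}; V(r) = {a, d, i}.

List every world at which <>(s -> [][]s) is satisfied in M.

Recall that []ψ holds at a world iff ψ holds at every accessible world, and <>ψ holds iff ψ holds at some accessible world.
Let φ = <>(s -> [][]s). Evaluate φ at each world:
  a (successors {a, g, h, i}): φ is true.
  b (successors {c, d, e, f, g, i}): φ is true.
  c (successors {b, e, f, h}): φ is true.
  d (successors {a, c, f, g}): φ is true.
  e (successors {a, d, e, f, g, i}): φ is true.
  f (successors {a, d, e, i}): φ is false.
  g (successors {b, d, h}): φ is true.
  h (successors {a, b}): φ is true.
  i (successors {h}): φ is true.
For instance, at e:
  At e: <>(s -> [][]s) requires s -> [][]s at some successor in {a, d, e, f, g, i}.
    s -> [][]s holds at f, so <>(s -> [][]s) is true at e.
      At f: s is true, [][]s is true, so s -> [][]s is true.
Satisfying worlds: {a, b, c, d, e, g, h, i}

a, b, c, d, e, g, h, i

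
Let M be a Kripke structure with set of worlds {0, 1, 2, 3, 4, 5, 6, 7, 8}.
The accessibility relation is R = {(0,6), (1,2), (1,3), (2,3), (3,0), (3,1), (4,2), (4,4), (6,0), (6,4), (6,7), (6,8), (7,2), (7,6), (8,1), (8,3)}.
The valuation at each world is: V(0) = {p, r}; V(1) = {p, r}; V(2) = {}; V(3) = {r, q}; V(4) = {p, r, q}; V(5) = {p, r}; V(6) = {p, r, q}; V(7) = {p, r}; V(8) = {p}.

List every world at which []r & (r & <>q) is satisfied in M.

Let φ = []r & (r & <>q). Evaluate φ at each world:
  0 (successors {6}): φ is true.
  1 (successors {2, 3}): φ is false.
  2 (successors {3}): φ is false.
  3 (successors {0, 1}): φ is false.
  4 (successors {2, 4}): φ is false.
  5 (successors ∅): φ is false.
  6 (successors {0, 4, 7, 8}): φ is false.
  7 (successors {2, 6}): φ is false.
  8 (successors {1, 3}): φ is false.
For instance, at 8:
  At 8: []r is true, r & <>q is false, so []r & (r & <>q) is false.
    At 8: []r requires r at every successor {1, 3}.
      At 1: r is true.
      At 3: r is true.
    So []r is true at 8.
    At 8: r is false, <>q is true, so r & <>q is false.
      At 8: <>q requires q at some successor in {1, 3}.
        q holds at 3, so <>q is true at 8.
Satisfying worlds: {0}

0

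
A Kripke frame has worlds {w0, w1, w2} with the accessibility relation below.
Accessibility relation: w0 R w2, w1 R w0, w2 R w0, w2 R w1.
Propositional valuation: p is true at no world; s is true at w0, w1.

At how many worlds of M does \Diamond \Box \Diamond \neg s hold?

1

Recall that \Box ψ holds at a world iff ψ holds at every accessible world, and \Diamond ψ holds iff ψ holds at some accessible world.
Let φ = \Diamond \Box \Diamond \neg s. Evaluate φ at each world:
  w0 (successors {w2}): φ is false.
  w1 (successors {w0}): φ is false.
  w2 (successors {w0, w1}): φ is true.
For instance, at w2:
  At w2: \Diamond \Box \Diamond \neg s requires \Box \Diamond \neg s at some successor in {w0, w1}.
    \Box \Diamond \neg s holds at w1, so \Diamond \Box \Diamond \neg s is true at w2.
      At w1: \Box \Diamond \neg s requires \Diamond \neg s at every successor {w0}.
        At w0: \Diamond \neg s is true.
      So \Box \Diamond \neg s is true at w1.
Satisfying worlds: {w2}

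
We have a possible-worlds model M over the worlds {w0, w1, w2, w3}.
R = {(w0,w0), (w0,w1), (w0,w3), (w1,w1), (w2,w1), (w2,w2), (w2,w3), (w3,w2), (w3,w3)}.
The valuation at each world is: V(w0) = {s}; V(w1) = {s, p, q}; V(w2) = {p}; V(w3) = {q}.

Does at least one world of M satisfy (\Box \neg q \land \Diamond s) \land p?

Let φ = (\Box \neg q \land \Diamond s) \land p. Evaluate φ at each world:
  w0 (successors {w0, w1, w3}): φ is false.
  w1 (successors {w1}): φ is false.
  w2 (successors {w1, w2, w3}): φ is false.
  w3 (successors {w2, w3}): φ is false.
For instance, at w0:
  At w0: \Box \neg q \land \Diamond s is false, p is false, so (\Box \neg q \land \Diamond s) \land p is false.
    At w0: \Box \neg q is false, \Diamond s is true, so \Box \neg q \land \Diamond s is false.
      At w0: \Box \neg q requires \neg q at every successor {w0, w1, w3}.
        \neg q fails at w1, so \Box \neg q is false at w0.
      At w0: \Diamond s requires s at some successor in {w0, w1, w3}.
        s holds at w0, so \Diamond s is true at w0.

No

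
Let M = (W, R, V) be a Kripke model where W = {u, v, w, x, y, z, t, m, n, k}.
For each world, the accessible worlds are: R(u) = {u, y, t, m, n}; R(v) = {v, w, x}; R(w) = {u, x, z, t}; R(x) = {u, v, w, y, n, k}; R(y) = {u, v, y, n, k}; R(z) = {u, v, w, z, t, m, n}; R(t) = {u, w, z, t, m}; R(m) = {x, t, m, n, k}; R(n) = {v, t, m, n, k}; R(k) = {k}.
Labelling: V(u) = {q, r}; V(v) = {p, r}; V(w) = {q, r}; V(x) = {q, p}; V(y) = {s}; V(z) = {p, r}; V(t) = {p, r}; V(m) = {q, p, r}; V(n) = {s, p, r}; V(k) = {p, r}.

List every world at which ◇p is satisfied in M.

Let φ = ◇p. Evaluate φ at each world:
  u (successors {u, y, t, m, n}): φ is true.
  v (successors {v, w, x}): φ is true.
  w (successors {u, x, z, t}): φ is true.
  x (successors {u, v, w, y, n, k}): φ is true.
  y (successors {u, v, y, n, k}): φ is true.
  z (successors {u, v, w, z, t, m, n}): φ is true.
  t (successors {u, w, z, t, m}): φ is true.
  m (successors {x, t, m, n, k}): φ is true.
  n (successors {v, t, m, n, k}): φ is true.
  k (successors {k}): φ is true.
For instance, at y:
  At y: ◇p requires p at some successor in {u, v, y, n, k}.
    p holds at v, so ◇p is true at y.
Satisfying worlds: {u, v, w, x, y, z, t, m, n, k}

u, v, w, x, y, z, t, m, n, k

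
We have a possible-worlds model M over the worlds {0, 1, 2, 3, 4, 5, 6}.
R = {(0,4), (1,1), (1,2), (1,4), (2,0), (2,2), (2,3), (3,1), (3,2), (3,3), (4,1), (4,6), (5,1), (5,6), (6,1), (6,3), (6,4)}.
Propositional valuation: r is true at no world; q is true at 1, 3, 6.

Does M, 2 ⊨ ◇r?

No

Recall that ◇ψ holds at a world iff ψ holds at some accessible world.
At 2: ◇r requires r at some successor in {0, 2, 3}.
  At 0: r is false.
  At 2: r is false.
  At 3: r is false.
So ◇r is false at 2.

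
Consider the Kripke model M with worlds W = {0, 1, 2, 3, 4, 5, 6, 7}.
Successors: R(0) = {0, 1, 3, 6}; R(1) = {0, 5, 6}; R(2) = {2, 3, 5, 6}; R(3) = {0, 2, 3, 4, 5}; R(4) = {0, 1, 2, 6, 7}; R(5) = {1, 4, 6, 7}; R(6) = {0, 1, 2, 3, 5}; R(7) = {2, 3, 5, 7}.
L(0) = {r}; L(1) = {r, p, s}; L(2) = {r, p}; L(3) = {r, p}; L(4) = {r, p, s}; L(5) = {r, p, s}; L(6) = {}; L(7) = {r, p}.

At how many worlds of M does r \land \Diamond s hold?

Let φ = r \land \Diamond s. Evaluate φ at each world:
  0 (successors {0, 1, 3, 6}): φ is true.
  1 (successors {0, 5, 6}): φ is true.
  2 (successors {2, 3, 5, 6}): φ is true.
  3 (successors {0, 2, 3, 4, 5}): φ is true.
  4 (successors {0, 1, 2, 6, 7}): φ is true.
  5 (successors {1, 4, 6, 7}): φ is true.
  6 (successors {0, 1, 2, 3, 5}): φ is false.
  7 (successors {2, 3, 5, 7}): φ is true.
For instance, at 4:
  At 4: r is true, \Diamond s is true, so r \land \Diamond s is true.
    At 4: \Diamond s requires s at some successor in {0, 1, 2, 6, 7}.
      s holds at 1, so \Diamond s is true at 4.
Satisfying worlds: {0, 1, 2, 3, 4, 5, 7}

7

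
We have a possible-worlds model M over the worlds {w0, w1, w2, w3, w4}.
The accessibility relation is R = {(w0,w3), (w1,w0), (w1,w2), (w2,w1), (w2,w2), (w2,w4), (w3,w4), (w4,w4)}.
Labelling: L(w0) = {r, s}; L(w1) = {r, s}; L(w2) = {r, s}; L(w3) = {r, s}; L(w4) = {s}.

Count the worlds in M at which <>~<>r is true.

Let φ = <>~<>r. Evaluate φ at each world:
  w0 (successors {w3}): φ is true.
  w1 (successors {w0, w2}): φ is false.
  w2 (successors {w1, w2, w4}): φ is true.
  w3 (successors {w4}): φ is true.
  w4 (successors {w4}): φ is true.
For instance, at w4:
  At w4: <>~<>r requires ~<>r at some successor in {w4}.
    ~<>r holds at w4, so <>~<>r is true at w4.
      At w4: <>r is false, so ~<>r is true.
Satisfying worlds: {w0, w2, w3, w4}

4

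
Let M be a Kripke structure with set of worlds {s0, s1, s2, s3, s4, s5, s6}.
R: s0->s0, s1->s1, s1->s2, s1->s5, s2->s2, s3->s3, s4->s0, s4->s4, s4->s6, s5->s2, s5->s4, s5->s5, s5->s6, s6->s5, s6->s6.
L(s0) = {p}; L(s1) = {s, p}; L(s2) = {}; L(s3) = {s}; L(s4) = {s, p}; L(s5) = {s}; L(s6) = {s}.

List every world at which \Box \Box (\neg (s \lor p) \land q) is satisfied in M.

Recall that \Box ψ holds at a world iff ψ holds at every accessible world, and \Diamond ψ holds iff ψ holds at some accessible world.
Let φ = \Box \Box (\neg (s \lor p) \land q). Evaluate φ at each world:
  s0 (successors {s0}): φ is false.
  s1 (successors {s1, s2, s5}): φ is false.
  s2 (successors {s2}): φ is false.
  s3 (successors {s3}): φ is false.
  s4 (successors {s0, s4, s6}): φ is false.
  s5 (successors {s2, s4, s5, s6}): φ is false.
  s6 (successors {s5, s6}): φ is false.
For instance, at s6:
  At s6: \Box \Box (\neg (s \lor p) \land q) requires \Box (\neg (s \lor p) \land q) at every successor {s5, s6}.
    \Box (\neg (s \lor p) \land q) fails at s5, so \Box \Box (\neg (s \lor p) \land q) is false at s6.
      At s5: \Box (\neg (s \lor p) \land q) requires \neg (s \lor p) \land q at every successor {s2, s4, s5, s6}.
        \neg (s \lor p) \land q fails at s2, so \Box (\neg (s \lor p) \land q) is false at s5.
Satisfying worlds: none.

none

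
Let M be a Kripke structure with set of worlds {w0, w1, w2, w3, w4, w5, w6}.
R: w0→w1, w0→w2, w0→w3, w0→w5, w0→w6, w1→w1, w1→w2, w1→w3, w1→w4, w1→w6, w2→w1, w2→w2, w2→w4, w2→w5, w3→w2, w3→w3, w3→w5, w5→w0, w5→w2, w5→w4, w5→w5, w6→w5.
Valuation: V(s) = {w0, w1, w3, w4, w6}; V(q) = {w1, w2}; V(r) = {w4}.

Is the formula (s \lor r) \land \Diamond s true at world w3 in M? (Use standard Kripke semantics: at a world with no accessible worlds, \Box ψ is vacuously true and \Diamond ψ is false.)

At w3: s \lor r is true, \Diamond s is true, so (s \lor r) \land \Diamond s is true.
  At w3: \Diamond s requires s at some successor in {w2, w3, w5}.
    s holds at w3, so \Diamond s is true at w3.

Yes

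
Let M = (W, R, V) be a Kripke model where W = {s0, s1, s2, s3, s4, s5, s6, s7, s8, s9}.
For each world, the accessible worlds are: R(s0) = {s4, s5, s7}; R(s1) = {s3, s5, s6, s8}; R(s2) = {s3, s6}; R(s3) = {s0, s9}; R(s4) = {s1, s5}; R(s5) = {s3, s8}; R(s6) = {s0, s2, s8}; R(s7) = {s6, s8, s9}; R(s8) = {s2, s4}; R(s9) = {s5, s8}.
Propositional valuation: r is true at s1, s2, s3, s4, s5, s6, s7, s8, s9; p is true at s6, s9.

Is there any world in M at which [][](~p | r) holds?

Recall that []ψ holds at a world iff ψ holds at every accessible world, and <>ψ holds iff ψ holds at some accessible world.
Let φ = [][](~p | r). Evaluate φ at each world:
  s0 (successors {s4, s5, s7}): φ is true.
  s1 (successors {s3, s5, s6, s8}): φ is true.
  s2 (successors {s3, s6}): φ is true.
  s3 (successors {s0, s9}): φ is true.
  s4 (successors {s1, s5}): φ is true.
  s5 (successors {s3, s8}): φ is true.
  s6 (successors {s0, s2, s8}): φ is true.
  s7 (successors {s6, s8, s9}): φ is true.
  s8 (successors {s2, s4}): φ is true.
  s9 (successors {s5, s8}): φ is true.
Detail at s0 (witness):
  At s0: [][](~p | r) requires [](~p | r) at every successor {s4, s5, s7}.
      At s4: [](~p | r) requires ~p | r at every successor {s1, s5}.
        At s1: ~p | r is true.
        At s5: ~p | r is true.
      So [](~p | r) is true at s4.
      At s5: [](~p | r) requires ~p | r at every successor {s3, s8}.
        At s3: ~p | r is true.
        At s8: ~p | r is true.
      So [](~p | r) is true at s5.
      At s7: [](~p | r) requires ~p | r at every successor {s6, s8, s9}.
        At s6: ~p | r is true.
        At s8: ~p | r is true.
        At s9: ~p | r is true.
      So [](~p | r) is true at s7.
  So [][](~p | r) is true at s0.

Yes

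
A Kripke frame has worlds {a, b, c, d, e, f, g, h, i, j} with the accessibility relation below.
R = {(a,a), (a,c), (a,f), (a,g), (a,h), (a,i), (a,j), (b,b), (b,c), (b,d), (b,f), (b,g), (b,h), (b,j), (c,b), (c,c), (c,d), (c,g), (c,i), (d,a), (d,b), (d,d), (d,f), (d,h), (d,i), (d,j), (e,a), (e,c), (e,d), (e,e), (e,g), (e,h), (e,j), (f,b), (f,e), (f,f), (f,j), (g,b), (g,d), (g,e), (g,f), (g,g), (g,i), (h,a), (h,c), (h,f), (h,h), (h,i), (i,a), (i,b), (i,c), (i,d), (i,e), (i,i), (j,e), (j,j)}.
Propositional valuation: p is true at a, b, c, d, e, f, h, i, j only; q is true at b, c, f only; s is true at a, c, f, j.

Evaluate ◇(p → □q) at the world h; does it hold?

No

At h: ◇(p → □q) requires p → □q at some successor in {a, c, f, h, i}.
  At a: p → □q is false.
  At c: p → □q is false.
  At f: p → □q is false.
  At h: p → □q is false.
  At i: p → □q is false.
So ◇(p → □q) is false at h.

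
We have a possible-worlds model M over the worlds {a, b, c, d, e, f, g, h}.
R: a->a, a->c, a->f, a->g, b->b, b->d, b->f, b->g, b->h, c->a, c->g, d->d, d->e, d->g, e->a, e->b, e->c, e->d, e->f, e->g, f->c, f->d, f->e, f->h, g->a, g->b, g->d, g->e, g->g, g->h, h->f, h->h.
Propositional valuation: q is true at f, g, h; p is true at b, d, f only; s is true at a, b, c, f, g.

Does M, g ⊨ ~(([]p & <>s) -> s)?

At g: ([]p & <>s) -> s is true, so ~(([]p & <>s) -> s) is false.
  At g: []p & <>s is false, s is true, so ([]p & <>s) -> s is true.
    At g: []p is false, <>s is true, so []p & <>s is false.
      At g: []p requires p at every successor {a, b, d, e, g, h}.
        p fails at a, so []p is false at g.
      At g: <>s requires s at some successor in {a, b, d, e, g, h}.
        s holds at a, so <>s is true at g.

No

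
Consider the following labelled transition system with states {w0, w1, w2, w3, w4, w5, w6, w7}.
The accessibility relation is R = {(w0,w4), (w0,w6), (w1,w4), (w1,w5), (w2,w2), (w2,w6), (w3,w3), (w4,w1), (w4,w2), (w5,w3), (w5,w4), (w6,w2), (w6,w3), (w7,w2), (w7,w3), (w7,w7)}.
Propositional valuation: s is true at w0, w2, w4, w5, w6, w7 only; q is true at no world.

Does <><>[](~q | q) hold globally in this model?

Yes

Let φ = <><>[](~q | q). Evaluate φ at each world:
  w0 (successors {w4, w6}): φ is true.
  w1 (successors {w4, w5}): φ is true.
  w2 (successors {w2, w6}): φ is true.
  w3 (successors {w3}): φ is true.
  w4 (successors {w1, w2}): φ is true.
  w5 (successors {w3, w4}): φ is true.
  w6 (successors {w2, w3}): φ is true.
  w7 (successors {w2, w3, w7}): φ is true.
For instance, at w3:
  At w3: <><>[](~q | q) requires <>[](~q | q) at some successor in {w3}.
    <>[](~q | q) holds at w3, so <><>[](~q | q) is true at w3.
      At w3: <>[](~q | q) requires [](~q | q) at some successor in {w3}.
        [](~q | q) holds at w3, so <>[](~q | q) is true at w3.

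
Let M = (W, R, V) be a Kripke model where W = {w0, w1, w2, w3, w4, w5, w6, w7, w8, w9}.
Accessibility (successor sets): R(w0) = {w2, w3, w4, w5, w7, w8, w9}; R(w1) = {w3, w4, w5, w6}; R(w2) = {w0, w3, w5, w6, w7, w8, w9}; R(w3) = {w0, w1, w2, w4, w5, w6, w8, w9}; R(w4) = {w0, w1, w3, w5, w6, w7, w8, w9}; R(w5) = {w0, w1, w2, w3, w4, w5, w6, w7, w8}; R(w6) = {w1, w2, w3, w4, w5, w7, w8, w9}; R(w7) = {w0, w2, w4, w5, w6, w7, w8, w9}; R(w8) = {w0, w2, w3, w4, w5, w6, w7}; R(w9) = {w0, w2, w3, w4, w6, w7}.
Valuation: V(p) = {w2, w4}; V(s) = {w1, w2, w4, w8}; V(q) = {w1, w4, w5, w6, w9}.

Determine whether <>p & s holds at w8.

Yes

At w8: <>p is true, s is true, so <>p & s is true.
  At w8: <>p requires p at some successor in {w0, w2, w3, w4, w5, w6, w7}.
    p holds at w2, so <>p is true at w8.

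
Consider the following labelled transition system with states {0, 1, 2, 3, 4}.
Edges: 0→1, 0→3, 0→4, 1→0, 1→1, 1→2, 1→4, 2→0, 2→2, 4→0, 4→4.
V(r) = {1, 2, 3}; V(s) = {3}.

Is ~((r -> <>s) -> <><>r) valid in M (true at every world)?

No

Let φ = ~((r -> <>s) -> <><>r). Evaluate φ at each world:
  0 (successors {1, 3, 4}): φ is false.
  1 (successors {0, 1, 2, 4}): φ is false.
  2 (successors {0, 2}): φ is false.
  3 (successors ∅): φ is false.
  4 (successors {0, 4}): φ is false.
Detail at 0 (counterexample):
  At 0: (r -> <>s) -> <><>r is true, so ~((r -> <>s) -> <><>r) is false.
    At 0: r -> <>s is true, <><>r is true, so (r -> <>s) -> <><>r is true.
      At 0: r is false, <>s is true, so r -> <>s is true.
      At 0: <><>r requires <>r at some successor in {1, 3, 4}.
        <>r holds at 1, so <><>r is true at 0.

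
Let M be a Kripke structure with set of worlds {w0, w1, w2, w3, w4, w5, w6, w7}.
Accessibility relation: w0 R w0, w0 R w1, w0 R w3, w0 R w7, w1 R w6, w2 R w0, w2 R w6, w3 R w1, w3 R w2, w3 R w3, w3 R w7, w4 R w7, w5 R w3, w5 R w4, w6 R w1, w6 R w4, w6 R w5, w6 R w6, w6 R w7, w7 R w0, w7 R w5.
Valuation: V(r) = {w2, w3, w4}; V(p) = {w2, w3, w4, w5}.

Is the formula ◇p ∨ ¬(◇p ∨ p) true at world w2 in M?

At w2: ◇p is false, ¬(◇p ∨ p) is false, so ◇p ∨ ¬(◇p ∨ p) is false.
  At w2: ◇p requires p at some successor in {w0, w6}.
    At w0: p is false.
    At w6: p is false.
  So ◇p is false at w2.
  At w2: ◇p ∨ p is true, so ¬(◇p ∨ p) is false.
    At w2: ◇p is false, p is true, so ◇p ∨ p is true.
      At w2: ◇p requires p at some successor in {w0, w6}.
        At w0: p is false.
        At w6: p is false.
      So ◇p is false at w2.

No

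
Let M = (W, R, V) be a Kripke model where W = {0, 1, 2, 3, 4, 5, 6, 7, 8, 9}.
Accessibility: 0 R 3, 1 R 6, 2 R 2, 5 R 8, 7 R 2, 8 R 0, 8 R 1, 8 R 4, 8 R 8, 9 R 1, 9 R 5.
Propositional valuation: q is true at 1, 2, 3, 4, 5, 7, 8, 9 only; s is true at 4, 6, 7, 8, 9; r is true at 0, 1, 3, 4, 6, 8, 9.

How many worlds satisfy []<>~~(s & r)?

5

Let φ = []<>~~(s & r). Evaluate φ at each world:
  0 (successors {3}): φ is false.
  1 (successors {6}): φ is false.
  2 (successors {2}): φ is false.
  3 (successors ∅): φ is true.
  4 (successors ∅): φ is true.
  5 (successors {8}): φ is true.
  6 (successors ∅): φ is true.
  7 (successors {2}): φ is false.
  8 (successors {0, 1, 4, 8}): φ is false.
  9 (successors {1, 5}): φ is true.
For instance, at 1:
  At 1: []<>~~(s & r) requires <>~~(s & r) at every successor {6}.
    <>~~(s & r) fails at 6, so []<>~~(s & r) is false at 1.
      At 6: no accessible worlds, so <>~~(s & r) is false.
Satisfying worlds: {3, 4, 5, 6, 9}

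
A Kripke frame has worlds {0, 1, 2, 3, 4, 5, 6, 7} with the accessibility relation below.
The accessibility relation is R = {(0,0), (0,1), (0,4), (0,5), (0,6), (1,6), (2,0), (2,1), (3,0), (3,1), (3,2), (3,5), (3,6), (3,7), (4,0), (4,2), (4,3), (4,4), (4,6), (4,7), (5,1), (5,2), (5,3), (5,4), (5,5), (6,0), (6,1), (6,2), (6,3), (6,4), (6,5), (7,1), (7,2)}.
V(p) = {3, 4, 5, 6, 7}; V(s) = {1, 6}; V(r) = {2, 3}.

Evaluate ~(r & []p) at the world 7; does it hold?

Yes

At 7: r & []p is false, so ~(r & []p) is true.
  At 7: r is false, []p is false, so r & []p is false.
    At 7: []p requires p at every successor {1, 2}.
      p fails at 1, so []p is false at 7.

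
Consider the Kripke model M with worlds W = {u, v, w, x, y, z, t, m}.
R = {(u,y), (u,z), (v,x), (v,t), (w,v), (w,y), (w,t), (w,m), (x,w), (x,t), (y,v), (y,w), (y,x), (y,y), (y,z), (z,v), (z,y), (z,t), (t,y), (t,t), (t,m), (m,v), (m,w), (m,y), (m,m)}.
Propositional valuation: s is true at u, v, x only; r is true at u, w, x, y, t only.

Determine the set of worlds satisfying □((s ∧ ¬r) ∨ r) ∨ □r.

v, x, z

Recall that □ψ holds at a world iff ψ holds at every accessible world, and ◇ψ holds iff ψ holds at some accessible world.
Let φ = □((s ∧ ¬r) ∨ r) ∨ □r. Evaluate φ at each world:
  u (successors {y, z}): φ is false.
  v (successors {x, t}): φ is true.
  w (successors {v, y, t, m}): φ is false.
  x (successors {w, t}): φ is true.
  y (successors {v, w, x, y, z}): φ is false.
  z (successors {v, y, t}): φ is true.
  t (successors {y, t, m}): φ is false.
  m (successors {v, w, y, m}): φ is false.
For instance, at y:
  At y: □((s ∧ ¬r) ∨ r) is false, □r is false, so □((s ∧ ¬r) ∨ r) ∨ □r is false.
    At y: □((s ∧ ¬r) ∨ r) requires (s ∧ ¬r) ∨ r at every successor {v, w, x, y, z}.
      (s ∧ ¬r) ∨ r fails at z, so □((s ∧ ¬r) ∨ r) is false at y.
    At y: □r requires r at every successor {v, w, x, y, z}.
      r fails at v, so □r is false at y.
Satisfying worlds: {v, x, z}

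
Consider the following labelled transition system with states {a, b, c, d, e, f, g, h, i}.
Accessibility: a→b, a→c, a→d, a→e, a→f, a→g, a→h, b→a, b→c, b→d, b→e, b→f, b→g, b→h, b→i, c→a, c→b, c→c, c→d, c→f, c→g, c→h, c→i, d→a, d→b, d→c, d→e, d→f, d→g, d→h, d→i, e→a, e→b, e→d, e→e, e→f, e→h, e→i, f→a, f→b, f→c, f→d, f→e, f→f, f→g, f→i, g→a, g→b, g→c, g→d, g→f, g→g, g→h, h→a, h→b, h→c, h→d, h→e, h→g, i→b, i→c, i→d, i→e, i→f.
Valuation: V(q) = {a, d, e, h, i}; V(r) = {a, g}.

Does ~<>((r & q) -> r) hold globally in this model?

Let φ = ~<>((r & q) -> r). Evaluate φ at each world:
  a (successors {b, c, d, e, f, g, h}): φ is false.
  b (successors {a, c, d, e, f, g, h, i}): φ is false.
  c (successors {a, b, c, d, f, g, h, i}): φ is false.
  d (successors {a, b, c, e, f, g, h, i}): φ is false.
  e (successors {a, b, d, e, f, h, i}): φ is false.
  f (successors {a, b, c, d, e, f, g, i}): φ is false.
  g (successors {a, b, c, d, f, g, h}): φ is false.
  h (successors {a, b, c, d, e, g}): φ is false.
  i (successors {b, c, d, e, f}): φ is false.
Detail at a (counterexample):
  At a: <>((r & q) -> r) is true, so ~<>((r & q) -> r) is false.
    At a: <>((r & q) -> r) requires (r & q) -> r at some successor in {b, c, d, e, f, g, h}.
      (r & q) -> r holds at b, so <>((r & q) -> r) is true at a.

No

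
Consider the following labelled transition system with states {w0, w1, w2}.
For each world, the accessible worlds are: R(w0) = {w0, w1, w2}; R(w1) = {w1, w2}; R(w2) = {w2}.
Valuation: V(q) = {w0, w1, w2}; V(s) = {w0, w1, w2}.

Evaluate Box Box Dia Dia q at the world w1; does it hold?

Yes

At w1: Box Box Dia Dia q requires Box Dia Dia q at every successor {w1, w2}.
    At w1: Box Dia Dia q requires Dia Dia q at every successor {w1, w2}.
      At w1: Dia Dia q is true.
      At w2: Dia Dia q is true.
    So Box Dia Dia q is true at w1.
    At w2: Box Dia Dia q requires Dia Dia q at every successor {w2}.
      At w2: Dia Dia q is true.
    So Box Dia Dia q is true at w2.
So Box Box Dia Dia q is true at w1.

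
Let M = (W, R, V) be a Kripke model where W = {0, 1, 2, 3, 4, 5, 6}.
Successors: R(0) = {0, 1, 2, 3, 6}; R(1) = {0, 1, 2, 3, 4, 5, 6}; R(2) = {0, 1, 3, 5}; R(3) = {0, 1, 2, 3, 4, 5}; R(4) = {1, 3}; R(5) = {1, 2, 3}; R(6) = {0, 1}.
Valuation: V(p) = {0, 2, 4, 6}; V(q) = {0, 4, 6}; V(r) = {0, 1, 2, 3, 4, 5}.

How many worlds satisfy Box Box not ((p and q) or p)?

Let φ = Box Box not ((p and q) or p). Evaluate φ at each world:
  0 (successors {0, 1, 2, 3, 6}): φ is false.
  1 (successors {0, 1, 2, 3, 4, 5, 6}): φ is false.
  2 (successors {0, 1, 3, 5}): φ is false.
  3 (successors {0, 1, 2, 3, 4, 5}): φ is false.
  4 (successors {1, 3}): φ is false.
  5 (successors {1, 2, 3}): φ is false.
  6 (successors {0, 1}): φ is false.
For instance, at 1:
  At 1: Box Box not ((p and q) or p) requires Box not ((p and q) or p) at every successor {0, 1, 2, 3, 4, 5, 6}.
    Box not ((p and q) or p) fails at 0, so Box Box not ((p and q) or p) is false at 1.
      At 0: Box not ((p and q) or p) requires not ((p and q) or p) at every successor {0, 1, 2, 3, 6}.
        not ((p and q) or p) fails at 0, so Box not ((p and q) or p) is false at 0.
Satisfying worlds: none.

0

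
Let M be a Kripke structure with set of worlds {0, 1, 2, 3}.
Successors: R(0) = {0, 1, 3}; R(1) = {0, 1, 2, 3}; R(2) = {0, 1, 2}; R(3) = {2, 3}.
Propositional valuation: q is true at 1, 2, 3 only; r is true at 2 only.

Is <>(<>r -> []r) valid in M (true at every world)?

No

Let φ = <>(<>r -> []r). Evaluate φ at each world:
  0 (successors {0, 1, 3}): φ is true.
  1 (successors {0, 1, 2, 3}): φ is true.
  2 (successors {0, 1, 2}): φ is true.
  3 (successors {2, 3}): φ is false.
Detail at 3 (counterexample):
  At 3: <>(<>r -> []r) requires <>r -> []r at some successor in {2, 3}.
    At 2: <>r -> []r is false.
    At 3: <>r -> []r is false.
  So <>(<>r -> []r) is false at 3.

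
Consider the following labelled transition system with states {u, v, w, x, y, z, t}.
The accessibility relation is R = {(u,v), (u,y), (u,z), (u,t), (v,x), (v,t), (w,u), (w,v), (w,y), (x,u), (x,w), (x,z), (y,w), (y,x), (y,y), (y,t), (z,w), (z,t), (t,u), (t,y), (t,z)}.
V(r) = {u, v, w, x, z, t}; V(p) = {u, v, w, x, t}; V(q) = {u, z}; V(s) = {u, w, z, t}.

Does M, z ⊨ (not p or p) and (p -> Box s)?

Yes

At z: not p or p is true, p -> Box s is true, so (not p or p) and (p -> Box s) is true.
  At z: p is false, Box s is true, so p -> Box s is true.
    At z: Box s requires s at every successor {w, t}.
      At w: s is true.
      At t: s is true.
    So Box s is true at z.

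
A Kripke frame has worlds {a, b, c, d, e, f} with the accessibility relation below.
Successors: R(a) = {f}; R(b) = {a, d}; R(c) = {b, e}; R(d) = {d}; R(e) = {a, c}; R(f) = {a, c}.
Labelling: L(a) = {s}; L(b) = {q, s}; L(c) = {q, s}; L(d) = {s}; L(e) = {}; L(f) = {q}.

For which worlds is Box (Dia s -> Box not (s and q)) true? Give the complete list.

Let φ = Box (Dia s -> Box not (s and q)). Evaluate φ at each world:
  a (successors {f}): φ is false.
  b (successors {a, d}): φ is true.
  c (successors {b, e}): φ is false.
  d (successors {d}): φ is true.
  e (successors {a, c}): φ is false.
  f (successors {a, c}): φ is false.
For instance, at d:
  At d: Box (Dia s -> Box not (s and q)) requires Dia s -> Box not (s and q) at every successor {d}.
      At d: Dia s is true, Box not (s and q) is true, so Dia s -> Box not (s and q) is true.
  So Box (Dia s -> Box not (s and q)) is true at d.
Satisfying worlds: {b, d}

b, d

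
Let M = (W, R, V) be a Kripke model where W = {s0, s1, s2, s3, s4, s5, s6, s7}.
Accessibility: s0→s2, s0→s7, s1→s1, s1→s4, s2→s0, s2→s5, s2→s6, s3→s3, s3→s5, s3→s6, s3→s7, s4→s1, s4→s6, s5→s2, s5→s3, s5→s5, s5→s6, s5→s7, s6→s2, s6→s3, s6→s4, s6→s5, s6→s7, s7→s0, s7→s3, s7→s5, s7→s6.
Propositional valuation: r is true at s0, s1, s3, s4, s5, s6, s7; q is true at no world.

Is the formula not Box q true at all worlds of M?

Let φ = not Box q. Evaluate φ at each world:
  s0 (successors {s2, s7}): φ is true.
  s1 (successors {s1, s4}): φ is true.
  s2 (successors {s0, s5, s6}): φ is true.
  s3 (successors {s3, s5, s6, s7}): φ is true.
  s4 (successors {s1, s6}): φ is true.
  s5 (successors {s2, s3, s5, s6, s7}): φ is true.
  s6 (successors {s2, s3, s4, s5, s7}): φ is true.
  s7 (successors {s0, s3, s5, s6}): φ is true.
For instance, at s4:
  At s4: Box q is false, so not Box q is true.
    At s4: Box q requires q at every successor {s1, s6}.
      q fails at s1, so Box q is false at s4.

Yes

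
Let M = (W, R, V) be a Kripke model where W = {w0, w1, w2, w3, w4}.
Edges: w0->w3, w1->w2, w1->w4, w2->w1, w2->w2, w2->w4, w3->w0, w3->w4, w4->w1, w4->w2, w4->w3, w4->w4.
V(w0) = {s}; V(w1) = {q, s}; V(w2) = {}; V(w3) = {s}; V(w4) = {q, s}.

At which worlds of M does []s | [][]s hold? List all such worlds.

Recall that []ψ holds at a world iff ψ holds at every accessible world, and <>ψ holds iff ψ holds at some accessible world.
Let φ = []s | [][]s. Evaluate φ at each world:
  w0 (successors {w3}): φ is true.
  w1 (successors {w2, w4}): φ is false.
  w2 (successors {w1, w2, w4}): φ is false.
  w3 (successors {w0, w4}): φ is true.
  w4 (successors {w1, w2, w3, w4}): φ is false.
For instance, at w3:
  At w3: []s is true, [][]s is false, so []s | [][]s is true.
    At w3: []s requires s at every successor {w0, w4}.
      At w0: s is true.
      At w4: s is true.
    So []s is true at w3.
    At w3: [][]s requires []s at every successor {w0, w4}.
      []s fails at w4, so [][]s is false at w3.
Satisfying worlds: {w0, w3}

w0, w3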